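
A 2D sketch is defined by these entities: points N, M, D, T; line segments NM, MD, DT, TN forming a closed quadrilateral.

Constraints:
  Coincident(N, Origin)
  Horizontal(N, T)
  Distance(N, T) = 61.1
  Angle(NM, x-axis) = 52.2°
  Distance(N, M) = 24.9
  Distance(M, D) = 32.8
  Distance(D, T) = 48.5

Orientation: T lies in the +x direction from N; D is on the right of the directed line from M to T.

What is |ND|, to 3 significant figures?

19.5

Checks: |NT| = 61.10 ✓; |NM| = 24.90 ✓; |MD| = 32.80 ✓; |DT| = 48.50 ✓.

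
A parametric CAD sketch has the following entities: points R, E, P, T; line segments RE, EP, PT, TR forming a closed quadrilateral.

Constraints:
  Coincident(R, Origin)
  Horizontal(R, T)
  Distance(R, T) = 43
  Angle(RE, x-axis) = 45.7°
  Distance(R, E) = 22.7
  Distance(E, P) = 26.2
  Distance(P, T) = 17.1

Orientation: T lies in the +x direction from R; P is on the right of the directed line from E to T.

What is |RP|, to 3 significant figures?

28.4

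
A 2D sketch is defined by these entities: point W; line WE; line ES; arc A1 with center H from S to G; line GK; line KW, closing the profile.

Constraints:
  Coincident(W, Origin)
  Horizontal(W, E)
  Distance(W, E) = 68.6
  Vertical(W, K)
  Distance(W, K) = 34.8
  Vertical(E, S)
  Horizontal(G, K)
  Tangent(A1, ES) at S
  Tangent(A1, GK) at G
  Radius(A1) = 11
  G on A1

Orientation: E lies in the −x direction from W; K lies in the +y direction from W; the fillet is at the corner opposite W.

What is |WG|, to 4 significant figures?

67.30

The virtual corner opposite W is at (-68.60, 34.80). A1 meets ES tangentially, so HS is at right angles to ES and tangency of A1 to GK means the radius HG is perpendicular to GK, with radius 11.0, so the center H sits 11.0 in from both sides at H = (-57.60, 23.80). That places the tangent points at S = (-68.60, 23.80) on ES and G = (-57.60, 34.80) on GK. Then |WG| = |G − W| = 67.30.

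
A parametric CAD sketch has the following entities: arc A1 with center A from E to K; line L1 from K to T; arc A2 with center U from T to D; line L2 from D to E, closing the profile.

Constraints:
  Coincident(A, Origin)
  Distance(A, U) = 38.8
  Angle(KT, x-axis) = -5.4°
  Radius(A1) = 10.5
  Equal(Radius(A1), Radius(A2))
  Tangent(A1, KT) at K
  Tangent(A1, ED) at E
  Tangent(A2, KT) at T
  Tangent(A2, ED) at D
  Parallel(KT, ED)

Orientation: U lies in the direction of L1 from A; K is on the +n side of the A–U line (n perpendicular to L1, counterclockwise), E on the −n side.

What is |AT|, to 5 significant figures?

40.196

The slot axis is L1's direction at -5.4°, so u = (cos -5.4°, sin -5.4°) = (0.99556, -0.094108) and n = (−sin -5.4°, cos -5.4°) = (0.094108, 0.99556). A is at the origin and U lies 38.8 along u from A, so U = 38.8·u = (38.628, -3.6514). Tangency of A1 to both parallel lines with radius 10.5 puts K and E at A ± 10.5·n: K = (0.98814, 10.453), E = (-0.98814, -10.453). Equal radii place T and D the same way about U: T = U + 10.5·n = (39.616, 6.8020), D = U − 10.5·n = (37.640, -14.105). Then |AT| = |T − A| = 40.196.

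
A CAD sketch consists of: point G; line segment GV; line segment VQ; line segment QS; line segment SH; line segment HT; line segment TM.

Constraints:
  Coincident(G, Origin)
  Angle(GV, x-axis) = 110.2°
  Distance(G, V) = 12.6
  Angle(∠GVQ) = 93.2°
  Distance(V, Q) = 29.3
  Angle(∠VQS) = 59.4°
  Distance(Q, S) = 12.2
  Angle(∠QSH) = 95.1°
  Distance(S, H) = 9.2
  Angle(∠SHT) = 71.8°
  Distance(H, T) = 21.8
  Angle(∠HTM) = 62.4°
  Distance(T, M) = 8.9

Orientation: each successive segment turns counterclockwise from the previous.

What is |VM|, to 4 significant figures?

32.71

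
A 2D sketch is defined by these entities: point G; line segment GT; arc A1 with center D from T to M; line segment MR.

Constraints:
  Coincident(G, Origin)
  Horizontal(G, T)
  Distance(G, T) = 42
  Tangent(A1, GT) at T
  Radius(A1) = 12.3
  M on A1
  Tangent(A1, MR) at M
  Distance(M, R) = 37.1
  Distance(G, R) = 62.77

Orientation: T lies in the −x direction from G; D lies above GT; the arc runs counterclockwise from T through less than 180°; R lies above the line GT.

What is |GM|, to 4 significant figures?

33.24

G is at the origin; G and T share the same y with |GT| = 42.0 and T on the −x side, so T = (-42.00, 0.000). The tangent condition forces DT to be normal to GT, so D = T + (0, 12.3) = (-42.00, 12.30). Since DM ⟂ MR (tangency), |DR| = √(12.3² + 37.1²) = 39.09 regardless of where M sits on A1. So R lies on both circle(G, 62.77) and circle(D, 39.09); the above-GT intersection is R = (-36.58, 51.01). M is the foot of the tangent from R: M = (-29.90, 14.51).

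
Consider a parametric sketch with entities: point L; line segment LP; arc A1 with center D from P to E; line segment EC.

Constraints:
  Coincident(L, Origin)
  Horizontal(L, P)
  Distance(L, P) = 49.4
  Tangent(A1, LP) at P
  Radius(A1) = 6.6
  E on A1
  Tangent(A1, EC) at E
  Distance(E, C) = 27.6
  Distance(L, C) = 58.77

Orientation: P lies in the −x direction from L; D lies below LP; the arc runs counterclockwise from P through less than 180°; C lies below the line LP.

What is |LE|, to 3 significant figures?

56.3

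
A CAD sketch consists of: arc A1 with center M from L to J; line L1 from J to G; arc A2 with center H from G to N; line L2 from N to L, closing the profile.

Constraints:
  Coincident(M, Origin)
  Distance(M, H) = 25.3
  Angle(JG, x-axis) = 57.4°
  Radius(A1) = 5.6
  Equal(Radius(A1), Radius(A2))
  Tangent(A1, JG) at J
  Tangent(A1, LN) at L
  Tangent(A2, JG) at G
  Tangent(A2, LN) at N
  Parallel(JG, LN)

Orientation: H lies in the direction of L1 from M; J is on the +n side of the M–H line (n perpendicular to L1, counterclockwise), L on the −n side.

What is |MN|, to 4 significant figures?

25.91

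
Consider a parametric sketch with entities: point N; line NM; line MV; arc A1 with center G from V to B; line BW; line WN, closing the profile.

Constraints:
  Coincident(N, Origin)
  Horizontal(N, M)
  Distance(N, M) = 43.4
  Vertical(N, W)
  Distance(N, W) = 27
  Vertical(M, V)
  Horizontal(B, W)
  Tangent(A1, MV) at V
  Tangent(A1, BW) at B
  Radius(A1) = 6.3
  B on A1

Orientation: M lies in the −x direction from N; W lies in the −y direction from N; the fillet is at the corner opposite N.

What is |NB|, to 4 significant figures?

45.88

The virtual corner opposite N is at (-43.40, -27.00). Tangency of A1 to MV means the radius GV is perpendicular to MV and the tangent condition forces GB to be normal to BW, with radius 6.3, so the center G sits 6.3 in from both sides at G = (-37.10, -20.70). That places the tangent points at V = (-43.40, -20.70) on MV and B = (-37.10, -27.00) on BW. Then |NB| = |B − N| = 45.88.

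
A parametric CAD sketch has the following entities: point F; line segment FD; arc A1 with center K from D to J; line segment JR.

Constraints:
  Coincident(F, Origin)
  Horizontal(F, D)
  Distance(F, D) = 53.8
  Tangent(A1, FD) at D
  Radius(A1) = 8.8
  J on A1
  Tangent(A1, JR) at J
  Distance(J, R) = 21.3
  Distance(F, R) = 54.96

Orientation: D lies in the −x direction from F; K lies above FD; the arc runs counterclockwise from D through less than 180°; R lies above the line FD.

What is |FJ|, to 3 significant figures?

45.9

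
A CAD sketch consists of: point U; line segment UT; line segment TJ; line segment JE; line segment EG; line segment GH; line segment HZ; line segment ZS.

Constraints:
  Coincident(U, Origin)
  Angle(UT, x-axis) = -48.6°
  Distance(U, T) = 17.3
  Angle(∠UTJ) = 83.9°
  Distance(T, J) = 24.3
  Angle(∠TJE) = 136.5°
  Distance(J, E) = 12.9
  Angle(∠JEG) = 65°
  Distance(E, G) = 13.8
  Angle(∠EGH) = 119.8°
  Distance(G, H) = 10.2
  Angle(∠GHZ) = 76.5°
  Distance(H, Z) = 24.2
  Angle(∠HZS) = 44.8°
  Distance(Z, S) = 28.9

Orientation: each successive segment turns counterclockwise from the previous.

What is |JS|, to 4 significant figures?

21.75

∠GHZ = 76.5° gives HZ at 9.700° from the x-axis; with |HZ| = 24.2, Z = (38.41, 5.687). ∠HZS = 44.8° gives ZS at 144.9° from the x-axis; with |ZS| = 28.9, S = (14.76, 22.30). Then |JS| = |S − J| = 21.75.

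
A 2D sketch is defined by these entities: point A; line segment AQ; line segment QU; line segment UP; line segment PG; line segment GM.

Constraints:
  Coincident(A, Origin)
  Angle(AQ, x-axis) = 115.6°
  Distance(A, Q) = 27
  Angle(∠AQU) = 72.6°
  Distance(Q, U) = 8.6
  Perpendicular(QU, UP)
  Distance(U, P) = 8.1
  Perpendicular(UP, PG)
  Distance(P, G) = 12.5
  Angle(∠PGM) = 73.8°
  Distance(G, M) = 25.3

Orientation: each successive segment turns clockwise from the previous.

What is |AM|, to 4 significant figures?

42.25

The perpendicularity gives PG at right angles to UP, so PG runs at -171.8°; with |PG| = 12.5, G = (-14.37, 15.78). ∠PGM = 73.8° gives GM at 82.00° from the x-axis; with |GM| = 25.3, M = (-10.85, 40.83). Then |AM| = |M − A| = 42.25.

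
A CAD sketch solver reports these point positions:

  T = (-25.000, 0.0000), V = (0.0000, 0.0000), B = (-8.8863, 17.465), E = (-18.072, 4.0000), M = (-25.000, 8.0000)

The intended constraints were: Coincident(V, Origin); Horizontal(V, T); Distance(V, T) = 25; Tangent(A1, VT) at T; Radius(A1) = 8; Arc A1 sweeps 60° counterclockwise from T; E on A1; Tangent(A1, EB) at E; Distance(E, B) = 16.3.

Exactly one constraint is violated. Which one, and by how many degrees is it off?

Tangent(A1, EB) at E — off by 4.30°.

V = (0.00, 0.00) ✓; V.y = 0.00, T.y = 0.00 ✓; |VT| = 25.00 ✓; ∠(MT, TV) = 90.00° ✓; |MT| = 8.000 ✓; bearing(M→E) − bearing(M→T) = 60.00° ✓; |ME| = 8.000 ✓; ∠(ME, EB) = 94.30° ✗; |EB| = 16.30 ✓.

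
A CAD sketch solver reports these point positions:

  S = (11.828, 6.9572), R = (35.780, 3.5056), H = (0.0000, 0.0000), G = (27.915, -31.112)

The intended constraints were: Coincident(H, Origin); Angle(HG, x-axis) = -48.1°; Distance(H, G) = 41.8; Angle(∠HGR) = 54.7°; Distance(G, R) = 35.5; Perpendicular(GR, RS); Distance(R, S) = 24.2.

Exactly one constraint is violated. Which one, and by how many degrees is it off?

Perpendicular(GR, RS) — off by 4.60°.

H = (0.00, 0.00) ✓; HG at -48.10° ✓; |HG| = 41.80 ✓; ∠HGR = 54.70° ✓; |GR| = 35.50 ✓; ∠(GR, RS) = 94.60° ✗; |RS| = 24.20 ✓.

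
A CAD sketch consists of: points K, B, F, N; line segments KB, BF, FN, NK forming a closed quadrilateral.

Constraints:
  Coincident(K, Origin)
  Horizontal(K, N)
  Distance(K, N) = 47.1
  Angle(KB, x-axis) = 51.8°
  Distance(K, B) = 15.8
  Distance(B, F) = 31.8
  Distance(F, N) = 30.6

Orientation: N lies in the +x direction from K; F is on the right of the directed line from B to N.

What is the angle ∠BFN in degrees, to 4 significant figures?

78.14°

K is at the origin; K and N share the same y with |KN| = 47.1 and N in +x, so N = (47.1, 0). KB runs at 51.8° with |KB| = 15.8, so B = (9.771, 12.42). F is determined by |BF| = 31.8 and |FN| = 30.6 together: it lies at the intersection of circle(B, 31.8) and circle(N, 30.6). With |BN| = 39.34, the foot of the radical line on BN is 20.62 from B and the perpendicular offset is √(31.8² − 20.62²) = 24.21. Taking the right-of-BN solution: F = (21.70, -17.06).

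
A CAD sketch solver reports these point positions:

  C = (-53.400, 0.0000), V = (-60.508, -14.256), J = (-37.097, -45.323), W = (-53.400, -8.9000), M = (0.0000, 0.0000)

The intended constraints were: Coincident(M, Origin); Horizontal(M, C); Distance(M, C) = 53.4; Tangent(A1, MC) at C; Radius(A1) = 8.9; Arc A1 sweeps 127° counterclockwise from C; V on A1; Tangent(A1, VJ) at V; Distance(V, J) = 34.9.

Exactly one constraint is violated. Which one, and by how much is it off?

Distance(V, J) = 34.9 — off by 4.00.

M = (0.00, 0.00) ✓; M.y = 0.00, C.y = 0.00 ✓; |MC| = 53.40 ✓; ∠(WC, CM) = 90.00° ✓; |WC| = 8.900 ✓; bearing(W→V) − bearing(W→C) = 127.0° ✓; |WV| = 8.900 ✓; ∠(WV, VJ) = 90.00° ✓; |VJ| = 38.90 ✗.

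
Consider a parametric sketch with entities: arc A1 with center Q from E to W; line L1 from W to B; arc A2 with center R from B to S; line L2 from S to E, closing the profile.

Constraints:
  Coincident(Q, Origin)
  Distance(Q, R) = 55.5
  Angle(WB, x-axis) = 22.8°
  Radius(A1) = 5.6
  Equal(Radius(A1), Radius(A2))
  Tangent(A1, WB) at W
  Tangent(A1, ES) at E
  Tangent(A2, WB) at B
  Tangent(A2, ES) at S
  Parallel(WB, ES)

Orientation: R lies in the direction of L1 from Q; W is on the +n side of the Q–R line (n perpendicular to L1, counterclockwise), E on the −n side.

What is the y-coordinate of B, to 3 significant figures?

26.7

Tangency of A1 to both parallel lines with radius 5.6 puts W and E at Q ± 5.6·n: W = (-2.17, 5.16), E = (2.17, -5.16). Equal radii place B and S the same way about R: B = R + 5.6·n = (49.0, 26.7), S = R − 5.6·n = (53.3, 16.3). So B.y = 26.7.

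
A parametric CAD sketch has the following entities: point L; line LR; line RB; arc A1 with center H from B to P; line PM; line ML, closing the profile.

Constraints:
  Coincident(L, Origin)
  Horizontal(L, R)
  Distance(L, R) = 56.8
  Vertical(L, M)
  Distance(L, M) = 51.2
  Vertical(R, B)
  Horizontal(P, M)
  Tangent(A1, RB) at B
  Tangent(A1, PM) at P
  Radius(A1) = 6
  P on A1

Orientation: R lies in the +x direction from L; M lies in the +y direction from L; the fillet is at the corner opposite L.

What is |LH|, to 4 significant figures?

68.00

LM is vertical with |LM| = 51.2 and M on the +y side, so M = (0.000, 51.20). The virtual corner opposite L is at (56.80, 51.20). Tangency of A1 to RB means the radius HB is perpendicular to RB and tangency of A1 to PM means the radius HP is perpendicular to PM, with radius 6.0, so the center H sits 6.0 in from both sides at H = (50.80, 45.20). Then |LH| = |H − L| = 68.00.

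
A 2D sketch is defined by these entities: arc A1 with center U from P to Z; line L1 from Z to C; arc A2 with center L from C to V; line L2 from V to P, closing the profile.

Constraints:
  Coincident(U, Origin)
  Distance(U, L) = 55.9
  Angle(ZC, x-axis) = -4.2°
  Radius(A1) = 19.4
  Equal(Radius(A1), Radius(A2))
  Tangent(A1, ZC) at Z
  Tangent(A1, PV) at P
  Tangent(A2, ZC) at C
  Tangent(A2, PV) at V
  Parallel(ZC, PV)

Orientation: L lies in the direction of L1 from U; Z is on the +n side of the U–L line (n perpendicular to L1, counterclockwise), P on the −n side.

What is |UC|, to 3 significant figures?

59.2

The slot axis is L1's direction at -4.2°, so u = (cos -4.2°, sin -4.2°) = (0.997, -0.0732) and n = (−sin -4.2°, cos -4.2°) = (0.0732, 0.997). U is at the origin and L lies 55.9 along u from U, so L = 55.9·u = (55.7, -4.09). Tangency of A1 to both parallel lines with radius 19.4 puts Z and P at U ± 19.4·n: Z = (1.42, 19.3), P = (-1.42, -19.3). Equal radii place C and V the same way about L: C = L + 19.4·n = (57.2, 15.3), V = L − 19.4·n = (54.3, -23.4). Then |UC| = |C − U| = 59.2.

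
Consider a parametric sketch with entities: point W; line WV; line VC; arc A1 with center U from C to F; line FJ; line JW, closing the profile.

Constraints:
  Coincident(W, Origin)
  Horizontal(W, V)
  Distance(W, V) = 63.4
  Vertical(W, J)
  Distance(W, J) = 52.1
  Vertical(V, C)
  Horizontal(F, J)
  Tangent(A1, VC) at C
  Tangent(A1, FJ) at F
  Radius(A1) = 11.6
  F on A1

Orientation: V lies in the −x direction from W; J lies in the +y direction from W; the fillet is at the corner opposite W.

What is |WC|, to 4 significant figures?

75.23

W is at the origin; W and V share the same y with |WV| = 63.4 and V on the −x side, so V = (-63.40, 0.000). WJ is vertical with |WJ| = 52.1 and J on the +y side, so J = (0.000, 52.10). The virtual corner opposite W is at (-63.40, 52.10). Tangency of A1 to VC means the radius UC is perpendicular to VC and tangency of A1 to FJ means the radius UF is perpendicular to FJ, with radius 11.6, so the center U sits 11.6 in from both sides at U = (-51.80, 40.50). That places the tangent points at C = (-63.40, 40.50) on VC and F = (-51.80, 52.10) on FJ. Then |WC| = |C − W| = 75.23.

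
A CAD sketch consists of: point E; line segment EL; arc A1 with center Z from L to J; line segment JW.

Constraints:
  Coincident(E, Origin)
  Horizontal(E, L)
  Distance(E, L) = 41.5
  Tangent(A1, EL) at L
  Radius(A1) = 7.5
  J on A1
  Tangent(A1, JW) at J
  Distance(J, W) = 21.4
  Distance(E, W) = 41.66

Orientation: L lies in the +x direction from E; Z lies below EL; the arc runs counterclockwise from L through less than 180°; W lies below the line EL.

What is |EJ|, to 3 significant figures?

34.7

E is at the origin; EL is horizontal with |EL| = 41.5 and L on the +x side, so L = (41.5, 0.00). A1 meets EL tangentially, so ZL is at right angles to EL, so Z = L + (0, -7.5) = (41.5, -7.50). Since ZJ ⟂ JW (tangency), |ZW| = √(7.5² + 21.4²) = 22.7 regardless of where J sits on A1. So W lies on both circle(E, 41.66) and circle(Z, 22.7); the below-EL intersection is W = (31.1, -27.7). J is the foot of the tangent from W: J = (34.1, -6.47).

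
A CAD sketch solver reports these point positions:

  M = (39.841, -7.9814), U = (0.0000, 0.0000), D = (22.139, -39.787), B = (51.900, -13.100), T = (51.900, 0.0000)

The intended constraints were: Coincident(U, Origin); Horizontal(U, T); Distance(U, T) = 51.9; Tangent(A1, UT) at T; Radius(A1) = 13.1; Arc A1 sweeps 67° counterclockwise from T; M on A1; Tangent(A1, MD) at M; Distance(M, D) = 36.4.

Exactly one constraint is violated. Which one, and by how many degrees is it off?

Tangent(A1, MD) at M — off by 6.10°.

U = (0.00, 0.00) ✓; U.y = 0.00, T.y = 0.00 ✓; |UT| = 51.90 ✓; ∠(BT, TU) = 90.00° ✓; |BT| = 13.10 ✓; bearing(B→M) − bearing(B→T) = 67.00° ✓; |BM| = 13.10 ✓; ∠(BM, MD) = 96.10° ✗; |MD| = 36.40 ✓.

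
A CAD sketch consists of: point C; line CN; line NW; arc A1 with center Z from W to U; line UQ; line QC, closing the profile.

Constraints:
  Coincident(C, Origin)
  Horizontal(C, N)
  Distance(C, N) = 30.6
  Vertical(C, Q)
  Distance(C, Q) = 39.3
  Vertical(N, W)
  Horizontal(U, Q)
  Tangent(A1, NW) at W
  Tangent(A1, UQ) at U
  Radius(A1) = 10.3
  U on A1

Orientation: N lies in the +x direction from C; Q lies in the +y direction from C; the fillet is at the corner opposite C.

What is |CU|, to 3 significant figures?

44.2

C is at the origin; CN is horizontal with |CN| = 30.6 and N on the +x side, so N = (30.6, 0.00). CQ is vertical with |CQ| = 39.3 and Q on the +y side, so Q = (0.00, 39.3). The virtual corner opposite C is at (30.6, 39.3). The tangent condition forces ZW to be normal to NW and A1 meets UQ tangentially, so ZU is at right angles to UQ, with radius 10.3, so the center Z sits 10.3 in from both sides at Z = (20.3, 29.0). That places the tangent points at W = (30.6, 29.0) on NW and U = (20.3, 39.3) on UQ. Then |CU| = |U − C| = 44.2.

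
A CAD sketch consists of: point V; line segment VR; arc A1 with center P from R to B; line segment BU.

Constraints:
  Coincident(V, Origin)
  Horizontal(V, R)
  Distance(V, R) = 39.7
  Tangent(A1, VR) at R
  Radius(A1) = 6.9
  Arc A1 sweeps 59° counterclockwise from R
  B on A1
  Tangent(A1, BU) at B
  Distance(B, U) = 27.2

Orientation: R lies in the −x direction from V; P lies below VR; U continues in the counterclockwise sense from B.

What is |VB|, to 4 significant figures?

45.74

V is at the origin; V and R share the same y with |VR| = 39.7 and R on the −x side, so R = (-39.70, 0.000). Tangency of A1 to VR means the radius PR is perpendicular to VR, so P = R + (0, -6.9) = (-39.70, -6.900). On A1, R sits at bearing 90° from P; a 59° counterclockwise sweep puts B at bearing 149°, so B = P + 6.9·(cos 149°, sin 149°) = (-45.61, -3.346). Then |VB| = |B − V| = 45.74.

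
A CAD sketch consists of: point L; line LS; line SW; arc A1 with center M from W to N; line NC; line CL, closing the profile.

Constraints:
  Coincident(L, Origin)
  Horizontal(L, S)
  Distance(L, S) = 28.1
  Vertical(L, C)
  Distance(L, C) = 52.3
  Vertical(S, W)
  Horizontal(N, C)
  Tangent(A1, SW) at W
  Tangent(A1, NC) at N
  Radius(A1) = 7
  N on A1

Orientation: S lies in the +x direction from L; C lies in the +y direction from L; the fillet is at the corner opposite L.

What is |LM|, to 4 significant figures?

49.97

L is at the origin; L and S share the same y with |LS| = 28.1 and S on the +x side, so S = (28.10, 0.000). L and C share the same x with |LC| = 52.3 and C on the +y side, so C = (0.000, 52.30). The virtual corner opposite L is at (28.10, 52.30). Tangency of A1 to SW means the radius MW is perpendicular to SW and tangency of A1 to NC means the radius MN is perpendicular to NC, with radius 7.0, so the center M sits 7.0 in from both sides at M = (21.10, 45.30). Then |LM| = |M − L| = 49.97.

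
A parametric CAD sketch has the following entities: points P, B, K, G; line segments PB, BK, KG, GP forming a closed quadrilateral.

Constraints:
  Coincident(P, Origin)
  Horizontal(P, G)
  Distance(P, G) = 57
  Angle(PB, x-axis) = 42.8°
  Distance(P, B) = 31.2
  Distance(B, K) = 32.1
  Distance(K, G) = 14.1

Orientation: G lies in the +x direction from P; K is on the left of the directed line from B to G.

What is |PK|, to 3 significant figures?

55.9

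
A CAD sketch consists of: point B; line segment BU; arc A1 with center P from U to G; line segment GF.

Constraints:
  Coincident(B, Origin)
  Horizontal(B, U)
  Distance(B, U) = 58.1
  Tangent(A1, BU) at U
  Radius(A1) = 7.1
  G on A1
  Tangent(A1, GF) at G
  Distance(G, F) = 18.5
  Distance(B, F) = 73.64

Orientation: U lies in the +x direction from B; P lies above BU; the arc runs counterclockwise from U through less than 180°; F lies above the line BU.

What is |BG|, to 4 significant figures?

65.14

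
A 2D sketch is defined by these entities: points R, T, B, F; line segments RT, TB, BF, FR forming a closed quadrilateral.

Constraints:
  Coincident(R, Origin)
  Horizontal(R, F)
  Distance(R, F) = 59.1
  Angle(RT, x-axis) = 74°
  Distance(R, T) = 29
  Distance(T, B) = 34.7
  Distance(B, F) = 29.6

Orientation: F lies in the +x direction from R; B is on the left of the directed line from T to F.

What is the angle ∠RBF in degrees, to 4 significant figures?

94.07°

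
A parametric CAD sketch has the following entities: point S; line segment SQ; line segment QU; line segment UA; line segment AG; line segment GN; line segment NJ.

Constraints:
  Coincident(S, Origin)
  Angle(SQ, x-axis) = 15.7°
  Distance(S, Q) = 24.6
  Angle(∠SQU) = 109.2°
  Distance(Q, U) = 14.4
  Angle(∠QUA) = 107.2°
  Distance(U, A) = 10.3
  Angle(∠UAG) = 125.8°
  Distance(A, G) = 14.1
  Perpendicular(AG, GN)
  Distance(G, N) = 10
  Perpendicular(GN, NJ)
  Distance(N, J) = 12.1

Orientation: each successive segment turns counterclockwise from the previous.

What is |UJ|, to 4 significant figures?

8.192

S is at the origin; SQ runs at 15.7° with length 24.6, so Q = (23.68, 6.657). ∠SQU = 109.2° gives QU at 86.50° from the x-axis; with |QU| = 14.4, U = (24.56, 21.03). ∠QUA = 107.2° gives UA at 159.3° from the x-axis; with |UA| = 10.3, A = (14.93, 24.67). ∠UAG = 125.8° gives AG at -146.5° from the x-axis; with |AG| = 14.1, G = (3.168, 16.89). The perpendicularity gives GN at right angles to AG, so GN runs at -56.50°; with |GN| = 10.0, N = (8.688, 8.550). GN is perpendicular to NJ, so NJ runs at 33.50°; with |NJ| = 12.1, J = (18.78, 15.23). Then |UJ| = |J − U| = 8.192.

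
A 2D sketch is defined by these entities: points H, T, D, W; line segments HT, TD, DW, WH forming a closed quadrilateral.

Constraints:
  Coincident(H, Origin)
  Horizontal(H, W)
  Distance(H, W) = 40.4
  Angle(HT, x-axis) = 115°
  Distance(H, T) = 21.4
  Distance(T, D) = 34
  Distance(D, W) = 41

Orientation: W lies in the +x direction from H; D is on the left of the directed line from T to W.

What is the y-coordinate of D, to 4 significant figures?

35.94

H is at the origin; H and W share the same y with |HW| = 40.4 and W in +x, so W = (40.4, 0). HT runs at 115.0° with |HT| = 21.4, so T = (-9.044, 19.39). D is determined by |TD| = 34.0 and |DW| = 41.0 together: it lies at the intersection of circle(T, 34.0) and circle(W, 41.0). With |TW| = 53.11, the foot of the radical line on TW is 21.61 from T and the perpendicular offset is √(34.0² − 21.61²) = 26.25. Taking the left-of-TW solution: D = (20.66, 35.94).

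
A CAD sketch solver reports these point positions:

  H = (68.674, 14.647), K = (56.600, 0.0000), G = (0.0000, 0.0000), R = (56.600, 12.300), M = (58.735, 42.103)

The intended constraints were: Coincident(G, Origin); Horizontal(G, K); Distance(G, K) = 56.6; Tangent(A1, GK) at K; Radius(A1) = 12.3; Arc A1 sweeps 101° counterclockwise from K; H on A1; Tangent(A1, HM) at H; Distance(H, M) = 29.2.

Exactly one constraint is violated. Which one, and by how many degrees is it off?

Tangent(A1, HM) at H — off by 8.90°.

G = (0.00, 0.00) ✓; G.y = 0.00, K.y = 0.00 ✓; |GK| = 56.60 ✓; ∠(RK, KG) = 90.00° ✓; |RK| = 12.30 ✓; bearing(R→H) − bearing(R→K) = 101.0° ✓; |RH| = 12.30 ✓; ∠(RH, HM) = 81.10° ✗; |HM| = 29.20 ✓.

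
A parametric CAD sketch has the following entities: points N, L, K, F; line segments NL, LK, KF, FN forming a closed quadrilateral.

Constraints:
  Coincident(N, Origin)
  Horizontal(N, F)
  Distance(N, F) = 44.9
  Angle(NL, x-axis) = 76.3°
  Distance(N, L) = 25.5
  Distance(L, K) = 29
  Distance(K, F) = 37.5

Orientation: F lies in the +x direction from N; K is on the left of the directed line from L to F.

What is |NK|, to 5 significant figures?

48.480

Checks: |LK| = 29.00 ✓; |KF| = 37.50 ✓.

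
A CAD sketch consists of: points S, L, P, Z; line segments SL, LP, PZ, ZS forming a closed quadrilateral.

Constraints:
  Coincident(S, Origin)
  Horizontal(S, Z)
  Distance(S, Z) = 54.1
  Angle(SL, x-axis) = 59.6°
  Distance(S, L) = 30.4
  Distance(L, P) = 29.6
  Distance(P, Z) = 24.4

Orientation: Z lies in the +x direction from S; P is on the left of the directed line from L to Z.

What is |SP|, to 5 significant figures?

50.109

S is at the origin; SZ is horizontal with |SZ| = 54.1 and Z in +x, so Z = (54.1, 0). SL runs at 59.6° with |SL| = 30.4, so L = (15.383, 26.220). P is determined by |LP| = 29.6 and |PZ| = 24.4 together: it lies at the intersection of circle(L, 29.6) and circle(Z, 24.4). With |LZ| = 46.760, the foot of the radical line on LZ is 26.382 from L and the perpendicular offset is √(29.6² − 26.382²) = 13.421. Taking the left-of-LZ solution: P = (44.754, 22.539).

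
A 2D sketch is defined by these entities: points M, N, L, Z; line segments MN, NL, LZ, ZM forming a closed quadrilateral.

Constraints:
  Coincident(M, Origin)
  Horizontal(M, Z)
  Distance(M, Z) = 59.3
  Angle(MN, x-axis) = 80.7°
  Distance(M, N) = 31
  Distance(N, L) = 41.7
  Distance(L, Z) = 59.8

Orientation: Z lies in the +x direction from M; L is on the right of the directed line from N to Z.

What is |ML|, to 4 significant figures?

10.87

M is at the origin; M and Z share the same y with |MZ| = 59.3 and Z in +x, so Z = (59.3, 0). MN runs at 80.7° with |MN| = 31.0, so N = (5.010, 30.59). L is determined by |NL| = 41.7 and |LZ| = 59.8 together: it lies at the intersection of circle(N, 41.7) and circle(Z, 59.8). With |NZ| = 62.32, the foot of the radical line on NZ is 16.42 from N and the perpendicular offset is √(41.7² − 16.42²) = 38.33. Taking the right-of-NZ solution: L = (0.4948, -10.86).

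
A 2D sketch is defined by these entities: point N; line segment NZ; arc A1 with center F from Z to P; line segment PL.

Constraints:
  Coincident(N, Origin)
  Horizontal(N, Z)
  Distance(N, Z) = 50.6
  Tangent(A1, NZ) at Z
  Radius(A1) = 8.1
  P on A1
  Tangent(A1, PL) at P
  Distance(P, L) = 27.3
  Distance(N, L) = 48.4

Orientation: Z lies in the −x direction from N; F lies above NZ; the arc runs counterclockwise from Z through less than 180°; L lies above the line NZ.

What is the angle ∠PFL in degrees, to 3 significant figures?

73.5°

Checks: |FP| = 8.100 ✓; ∠(FP, PL) = 90.00° ✓; |PL| = 27.30 ✓; |NL| = 48.40 ✓.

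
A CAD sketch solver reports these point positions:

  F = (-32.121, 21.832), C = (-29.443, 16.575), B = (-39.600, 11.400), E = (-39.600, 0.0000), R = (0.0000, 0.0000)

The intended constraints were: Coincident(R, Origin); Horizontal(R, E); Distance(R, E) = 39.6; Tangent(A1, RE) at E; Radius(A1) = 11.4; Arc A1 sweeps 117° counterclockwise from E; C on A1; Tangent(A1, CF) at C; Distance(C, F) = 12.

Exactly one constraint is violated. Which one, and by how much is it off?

Distance(C, F) = 12 — off by 6.10.

R = (0.00, 0.00) ✓; R.y = 0.00, E.y = 0.00 ✓; |RE| = 39.60 ✓; ∠(BE, ER) = 90.00° ✓; |BE| = 11.40 ✓; bearing(B→C) − bearing(B→E) = 117.0° ✓; |BC| = 11.40 ✓; ∠(BC, CF) = 90.00° ✓; |CF| = 5.900 ✗.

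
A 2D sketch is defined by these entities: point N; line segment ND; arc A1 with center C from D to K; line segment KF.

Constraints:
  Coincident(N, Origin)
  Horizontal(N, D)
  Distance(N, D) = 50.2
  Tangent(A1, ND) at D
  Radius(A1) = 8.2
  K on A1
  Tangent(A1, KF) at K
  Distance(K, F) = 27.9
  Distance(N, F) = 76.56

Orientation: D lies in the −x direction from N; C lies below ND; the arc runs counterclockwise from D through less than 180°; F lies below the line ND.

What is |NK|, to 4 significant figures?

57.49

N is at the origin; ND is horizontal with |ND| = 50.2 and D on the −x side, so D = (-50.20, 0.000). The tangent condition forces CD to be normal to ND, so C = D + (0, -8.2) = (-50.20, -8.200). Since CK ⟂ KF (tangency), |CF| = √(8.2² + 27.9²) = 29.08 regardless of where K sits on A1. So F lies on both circle(N, 76.56) and circle(C, 29.08); the below-ND intersection is F = (-71.08, -28.44). K is the foot of the tangent from F: K = (-57.34, -4.160).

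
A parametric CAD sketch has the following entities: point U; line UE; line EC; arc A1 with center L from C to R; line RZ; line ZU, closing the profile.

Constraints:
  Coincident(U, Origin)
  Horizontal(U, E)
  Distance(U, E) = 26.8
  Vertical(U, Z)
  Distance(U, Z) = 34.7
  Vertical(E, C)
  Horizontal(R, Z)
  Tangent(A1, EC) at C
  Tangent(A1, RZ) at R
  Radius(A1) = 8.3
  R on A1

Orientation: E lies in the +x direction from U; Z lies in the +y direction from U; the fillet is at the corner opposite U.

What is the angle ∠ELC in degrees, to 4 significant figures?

72.55°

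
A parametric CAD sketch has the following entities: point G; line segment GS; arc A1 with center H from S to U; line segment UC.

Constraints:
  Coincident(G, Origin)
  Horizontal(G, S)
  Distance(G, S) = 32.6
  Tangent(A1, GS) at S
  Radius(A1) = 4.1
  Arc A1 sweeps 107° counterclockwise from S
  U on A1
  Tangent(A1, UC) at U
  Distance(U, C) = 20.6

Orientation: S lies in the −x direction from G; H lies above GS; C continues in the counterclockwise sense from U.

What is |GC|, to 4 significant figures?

42.77

On A1, S sits at bearing -90° from H; a 107° counterclockwise sweep puts U at bearing 17°, so U = H + 4.1·(cos 17°, sin 17°) = (-28.68, 5.299). A1 meets UC tangentially, so HU is at right angles to UC, so UC runs along (−sin 17°, cos 17°); with |UC| = 20.6, C = (-34.70, 25.00). Then |GC| = |C − G| = 42.77.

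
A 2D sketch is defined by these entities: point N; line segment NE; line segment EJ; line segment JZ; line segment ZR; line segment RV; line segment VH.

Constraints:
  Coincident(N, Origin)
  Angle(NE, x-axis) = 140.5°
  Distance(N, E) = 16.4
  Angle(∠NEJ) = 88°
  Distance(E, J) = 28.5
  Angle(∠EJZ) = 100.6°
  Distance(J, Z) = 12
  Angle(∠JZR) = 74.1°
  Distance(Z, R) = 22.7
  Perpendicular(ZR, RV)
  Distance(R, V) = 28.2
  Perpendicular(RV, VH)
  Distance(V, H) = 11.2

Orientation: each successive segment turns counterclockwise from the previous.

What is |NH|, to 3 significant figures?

39.9

N is at the origin; NE runs at 140.5° with length 16.4, so E = (-12.7, 10.4). ∠NEJ = 88.0° gives EJ at -128° from the x-axis; with |EJ| = 28.5, J = (-30.0, -12.2). ∠EJZ = 100.6° gives JZ at -48.1° from the x-axis; with |JZ| = 12.0, Z = (-22.0, -21.1). ∠JZR = 74.1° gives ZR at 57.8° from the x-axis; with |ZR| = 22.7, R = (-9.89, -1.90). ZR ⟂ RV, so RV runs at 148°; with |RV| = 28.2, V = (-33.8, 13.1). The perpendicularity gives VH at right angles to RV, so VH runs at -122°; with |VH| = 11.2, H = (-39.7, 3.65). Then |NH| = |H − N| = 39.9.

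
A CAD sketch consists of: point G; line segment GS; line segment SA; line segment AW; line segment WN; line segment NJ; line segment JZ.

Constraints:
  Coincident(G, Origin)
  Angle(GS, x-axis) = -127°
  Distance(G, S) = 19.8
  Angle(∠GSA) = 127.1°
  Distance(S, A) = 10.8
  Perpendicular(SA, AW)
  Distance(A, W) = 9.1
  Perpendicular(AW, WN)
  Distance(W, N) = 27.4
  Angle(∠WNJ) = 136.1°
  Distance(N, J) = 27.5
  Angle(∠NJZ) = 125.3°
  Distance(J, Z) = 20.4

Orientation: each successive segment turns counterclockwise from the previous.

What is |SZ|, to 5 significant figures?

44.962

∠WNJ = 136.1° gives NJ at 149.80° from the x-axis; with |NJ| = 27.5, J = (-31.479, 16.478). ∠NJZ = 125.3° gives JZ at -155.50° from the x-axis; with |JZ| = 20.4, Z = (-50.043, 8.0183). Then |SZ| = |Z − S| = 44.962.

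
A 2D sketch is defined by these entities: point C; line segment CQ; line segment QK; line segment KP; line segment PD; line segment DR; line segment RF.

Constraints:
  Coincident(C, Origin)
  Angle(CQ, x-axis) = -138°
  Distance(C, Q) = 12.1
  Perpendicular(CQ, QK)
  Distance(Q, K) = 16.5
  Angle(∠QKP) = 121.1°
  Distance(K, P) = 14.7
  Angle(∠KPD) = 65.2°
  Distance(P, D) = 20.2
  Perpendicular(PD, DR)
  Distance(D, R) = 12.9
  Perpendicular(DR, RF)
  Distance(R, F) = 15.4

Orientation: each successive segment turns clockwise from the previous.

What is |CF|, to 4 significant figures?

21.45

The perpendicularity gives DR at right angles to PD, so DR runs at -131.7°; with |DR| = 12.9, R = (-9.259, -4.839). DR ⟂ RF, so RF runs at 138.3°; with |RF| = 15.4, F = (-20.76, 5.406). Then |CF| = |F − C| = 21.45.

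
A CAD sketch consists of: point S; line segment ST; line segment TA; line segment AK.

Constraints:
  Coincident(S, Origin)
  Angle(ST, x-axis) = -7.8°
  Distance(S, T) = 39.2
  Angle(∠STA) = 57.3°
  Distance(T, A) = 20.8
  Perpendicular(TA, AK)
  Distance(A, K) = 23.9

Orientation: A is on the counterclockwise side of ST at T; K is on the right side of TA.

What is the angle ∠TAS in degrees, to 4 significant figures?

90.66°

S is at the origin; ST runs at -7.8° with length 39.2, so T = 39.2·(cos -7.8°, sin -7.8°) = (38.84, -5.320). ∠STA = 57.3°, so TA runs at -7.8° + (180° − 57.3°) = 114.9° from the x-axis; with |TA| = 20.8, A = T + 20.8·(cos 114.9°, sin 114.9°) = (30.08, 13.55). Then cos ∠TAS = AT·AS / (|AT||AS|), giving 90.66°.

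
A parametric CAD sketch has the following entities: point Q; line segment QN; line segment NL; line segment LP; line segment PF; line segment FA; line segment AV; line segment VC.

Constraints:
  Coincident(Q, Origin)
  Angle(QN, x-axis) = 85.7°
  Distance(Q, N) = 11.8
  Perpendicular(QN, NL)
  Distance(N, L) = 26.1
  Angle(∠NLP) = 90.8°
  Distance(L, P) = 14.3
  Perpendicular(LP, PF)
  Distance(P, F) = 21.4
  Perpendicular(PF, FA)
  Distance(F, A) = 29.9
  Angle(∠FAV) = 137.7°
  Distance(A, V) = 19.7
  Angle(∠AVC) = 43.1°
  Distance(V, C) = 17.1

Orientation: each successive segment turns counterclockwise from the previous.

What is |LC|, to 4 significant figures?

15.28

Q is at the origin; QN runs at 85.7° with length 11.8, so N = (0.8847, 11.77). QN is perpendicular to NL, so NL runs at 175.7°; with |NL| = 26.1, L = (-25.14, 13.72). ∠NLP = 90.8° gives LP at -95.10° from the x-axis; with |LP| = 14.3, P = (-26.41, -0.5197). LP ⟂ PF, so PF runs at -5.100°; with |PF| = 21.4, F = (-5.098, -2.422). PF ⟂ FA, so FA runs at 84.90°; with |FA| = 29.9, A = (-2.440, 27.36). ∠FAV = 137.7° gives AV at 127.2° from the x-axis; with |AV| = 19.7, V = (-14.35, 43.05). ∠AVC = 43.1° gives VC at -95.90° from the x-axis; with |VC| = 17.1, C = (-16.11, 26.04). Then |LC| = |C − L| = 15.28.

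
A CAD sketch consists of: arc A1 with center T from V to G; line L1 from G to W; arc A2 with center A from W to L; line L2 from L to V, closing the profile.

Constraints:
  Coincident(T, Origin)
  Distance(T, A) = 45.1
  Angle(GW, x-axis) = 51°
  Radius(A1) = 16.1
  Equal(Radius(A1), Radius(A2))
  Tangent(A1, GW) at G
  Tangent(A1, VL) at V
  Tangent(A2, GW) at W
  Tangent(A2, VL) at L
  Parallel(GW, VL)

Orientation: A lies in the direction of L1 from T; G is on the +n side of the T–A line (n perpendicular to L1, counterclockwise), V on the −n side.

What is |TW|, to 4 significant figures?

47.89

The slot axis is L1's direction at 51.0°, so u = (cos 51.0°, sin 51.0°) = (0.6293, 0.7771) and n = (−sin 51.0°, cos 51.0°) = (-0.7771, 0.6293). T is at the origin and A lies 45.1 along u from T, so A = 45.1·u = (28.38, 35.05). Tangency of A1 to both parallel lines with radius 16.1 puts G and V at T ± 16.1·n: G = (-12.51, 10.13), V = (12.51, -10.13). Equal radii place W and L the same way about A: W = A + 16.1·n = (15.87, 45.18), L = A − 16.1·n = (40.89, 24.92). Then |TW| = |W − T| = 47.89.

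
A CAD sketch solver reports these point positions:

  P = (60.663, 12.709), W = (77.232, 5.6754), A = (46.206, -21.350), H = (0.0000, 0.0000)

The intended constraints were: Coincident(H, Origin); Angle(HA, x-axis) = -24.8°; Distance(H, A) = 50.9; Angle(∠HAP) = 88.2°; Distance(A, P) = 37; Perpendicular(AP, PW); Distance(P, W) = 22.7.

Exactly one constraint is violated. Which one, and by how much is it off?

Distance(P, W) = 22.7 — off by 4.70.

H = (0.00, 0.00) ✓; HA at -24.80° ✓; |HA| = 50.90 ✓; ∠HAP = 88.20° ✓; |AP| = 37.00 ✓; ∠(AP, PW) = 90.00° ✓; |PW| = 18.00 ✗.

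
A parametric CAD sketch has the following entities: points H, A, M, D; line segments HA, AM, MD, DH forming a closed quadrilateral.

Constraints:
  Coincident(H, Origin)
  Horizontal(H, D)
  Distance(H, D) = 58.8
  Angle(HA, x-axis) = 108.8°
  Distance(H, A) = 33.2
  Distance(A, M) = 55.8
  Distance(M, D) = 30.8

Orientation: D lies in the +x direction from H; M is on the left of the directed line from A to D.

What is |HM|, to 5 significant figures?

52.715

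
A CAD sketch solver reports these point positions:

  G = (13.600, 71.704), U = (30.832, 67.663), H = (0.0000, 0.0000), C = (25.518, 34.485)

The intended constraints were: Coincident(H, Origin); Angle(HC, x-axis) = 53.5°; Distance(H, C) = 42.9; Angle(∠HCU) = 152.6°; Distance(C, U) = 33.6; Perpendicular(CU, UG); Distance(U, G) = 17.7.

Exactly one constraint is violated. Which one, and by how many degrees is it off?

Perpendicular(CU, UG) — off by 4.10°.

H = (0.00, 0.00) ✓; HC at 53.50° ✓; |HC| = 42.90 ✓; ∠HCU = 152.6° ✓; |CU| = 33.60 ✓; ∠(CU, UG) = 85.90° ✗; |UG| = 17.70 ✓.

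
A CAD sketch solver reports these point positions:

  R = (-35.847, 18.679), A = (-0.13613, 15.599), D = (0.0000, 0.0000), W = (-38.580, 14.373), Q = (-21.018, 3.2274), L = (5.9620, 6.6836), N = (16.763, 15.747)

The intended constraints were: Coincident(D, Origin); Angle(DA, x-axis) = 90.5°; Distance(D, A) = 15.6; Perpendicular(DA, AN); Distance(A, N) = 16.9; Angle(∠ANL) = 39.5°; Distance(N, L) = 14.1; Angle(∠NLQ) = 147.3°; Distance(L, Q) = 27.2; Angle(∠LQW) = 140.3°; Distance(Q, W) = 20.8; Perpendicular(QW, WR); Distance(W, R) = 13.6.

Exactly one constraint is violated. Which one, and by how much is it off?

Distance(W, R) = 13.6 — off by 8.50.

D = (0.00, 0.00) ✓; DA at 90.50° ✓; |DA| = 15.60 ✓; ∠(DA, AN) = 90.00° ✓; |AN| = 16.90 ✓; ∠ANL = 39.50° ✓; |NL| = 14.10 ✓; ∠NLQ = 147.3° ✓; |LQ| = 27.20 ✓; ∠LQW = 140.3° ✓; |QW| = 20.80 ✓; ∠(QW, WR) = 90.00° ✓; |WR| = 5.100 ✗.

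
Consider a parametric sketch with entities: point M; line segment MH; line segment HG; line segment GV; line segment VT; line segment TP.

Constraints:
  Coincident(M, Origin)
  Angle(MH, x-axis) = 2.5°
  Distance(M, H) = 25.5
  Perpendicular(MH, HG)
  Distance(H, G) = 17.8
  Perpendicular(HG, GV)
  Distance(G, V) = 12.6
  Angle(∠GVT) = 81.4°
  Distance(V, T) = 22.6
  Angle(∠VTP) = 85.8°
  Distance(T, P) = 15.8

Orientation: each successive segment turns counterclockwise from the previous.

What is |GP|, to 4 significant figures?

19.84

M is at the origin; MH runs at 2.5° with length 25.5, so H = (25.48, 1.112). MH is perpendicular to HG, so HG runs at 92.50°; with |HG| = 17.8, G = (24.70, 18.90). The perpendicularity gives GV at right angles to HG, so GV runs at -177.5°; with |GV| = 12.6, V = (12.11, 18.35). ∠GVT = 81.4° gives VT at -78.90° from the x-axis; with |VT| = 22.6, T = (16.46, -3.831). ∠VTP = 85.8° gives TP at 15.30° from the x-axis; with |TP| = 15.8, P = (31.70, 0.3377). Then |GP| = |P − G| = 19.84.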